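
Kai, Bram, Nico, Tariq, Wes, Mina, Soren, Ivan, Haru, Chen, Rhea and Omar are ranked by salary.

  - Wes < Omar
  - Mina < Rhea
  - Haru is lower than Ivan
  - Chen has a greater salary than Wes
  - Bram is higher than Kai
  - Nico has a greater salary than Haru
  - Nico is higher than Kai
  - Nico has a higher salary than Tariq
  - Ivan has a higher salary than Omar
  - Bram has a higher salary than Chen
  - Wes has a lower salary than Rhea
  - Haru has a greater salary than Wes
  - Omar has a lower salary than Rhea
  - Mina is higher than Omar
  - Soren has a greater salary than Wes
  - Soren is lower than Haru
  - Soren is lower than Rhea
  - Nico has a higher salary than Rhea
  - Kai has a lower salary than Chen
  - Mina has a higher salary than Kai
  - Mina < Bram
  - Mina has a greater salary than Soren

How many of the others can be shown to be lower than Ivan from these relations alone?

4

From Ivan the given relations immediately reach Omar, Haru.
From those, Wes, Soren — 4 in total.
No other element is forced below Ivan by the given relations, so the count is 4.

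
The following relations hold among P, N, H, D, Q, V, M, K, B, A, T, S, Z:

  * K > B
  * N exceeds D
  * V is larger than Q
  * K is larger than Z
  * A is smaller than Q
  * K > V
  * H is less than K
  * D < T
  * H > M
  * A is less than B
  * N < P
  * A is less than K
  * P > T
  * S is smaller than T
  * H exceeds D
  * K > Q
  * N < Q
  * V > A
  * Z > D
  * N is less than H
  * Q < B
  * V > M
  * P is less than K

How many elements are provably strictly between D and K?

8

Chaining upward from D reaches: N, Z, T, Q, B, H, P, V.
Chaining downward from K reaches: N, S, Z, A, T, Q, M, B, H, P, V.
Strictly between D and K are those in both lists: N, Z, T, Q, B, H, P, V — 8 elements.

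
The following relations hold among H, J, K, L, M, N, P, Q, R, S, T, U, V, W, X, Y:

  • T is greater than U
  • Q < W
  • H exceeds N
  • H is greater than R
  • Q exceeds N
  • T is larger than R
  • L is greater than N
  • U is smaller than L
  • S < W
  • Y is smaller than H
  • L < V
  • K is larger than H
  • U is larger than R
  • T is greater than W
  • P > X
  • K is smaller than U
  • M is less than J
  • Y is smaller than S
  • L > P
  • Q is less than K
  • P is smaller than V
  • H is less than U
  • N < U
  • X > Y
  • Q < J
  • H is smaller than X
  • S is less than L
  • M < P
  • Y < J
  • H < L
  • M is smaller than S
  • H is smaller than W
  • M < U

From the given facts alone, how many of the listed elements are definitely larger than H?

8

The elements the relations force above H are K, X, U, P, W, L, T, V — no chain reaches any other.
That is 8.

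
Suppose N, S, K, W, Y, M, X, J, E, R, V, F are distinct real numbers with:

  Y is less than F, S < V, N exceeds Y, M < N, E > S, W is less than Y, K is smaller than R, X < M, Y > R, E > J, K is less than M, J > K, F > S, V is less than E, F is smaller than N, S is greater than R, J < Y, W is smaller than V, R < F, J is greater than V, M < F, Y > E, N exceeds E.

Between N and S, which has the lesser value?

S < V and V < J give S < J.
Then J < E extends the chain to E.
With E < Y: S < V < J < E < Y.
Then Y < F extends the chain to F.
Then F < N extends the chain to N.
So S < N; S is the smaller of the two.

S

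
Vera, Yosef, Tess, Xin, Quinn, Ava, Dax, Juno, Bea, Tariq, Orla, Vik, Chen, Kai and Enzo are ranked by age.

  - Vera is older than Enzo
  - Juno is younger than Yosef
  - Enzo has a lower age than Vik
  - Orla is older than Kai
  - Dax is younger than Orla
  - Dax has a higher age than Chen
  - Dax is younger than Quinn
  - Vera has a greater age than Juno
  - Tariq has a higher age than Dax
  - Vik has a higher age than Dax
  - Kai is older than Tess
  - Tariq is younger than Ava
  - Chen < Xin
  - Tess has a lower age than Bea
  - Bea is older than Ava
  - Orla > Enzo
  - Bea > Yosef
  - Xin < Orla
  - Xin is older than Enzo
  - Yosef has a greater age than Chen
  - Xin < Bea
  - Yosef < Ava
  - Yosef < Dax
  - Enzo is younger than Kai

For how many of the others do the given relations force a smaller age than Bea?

9

The elements the relations force below Bea are Chen, Tess, Juno, Yosef, Dax, Enzo, Tariq, Ava, Xin — no chain reaches any other.
That is 9.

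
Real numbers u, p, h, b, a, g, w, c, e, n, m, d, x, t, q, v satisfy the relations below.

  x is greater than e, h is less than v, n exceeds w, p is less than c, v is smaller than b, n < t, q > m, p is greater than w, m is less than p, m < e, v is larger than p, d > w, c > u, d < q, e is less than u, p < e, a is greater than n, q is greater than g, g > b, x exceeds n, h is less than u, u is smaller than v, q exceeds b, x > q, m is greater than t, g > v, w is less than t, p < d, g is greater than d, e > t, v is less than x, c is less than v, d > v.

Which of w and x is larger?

x

Link the given pairs in sequence: w < n; n < t; t < m; m < p; p < e; e < u; u < c; c < v; v < d; d < g; g < q; q < x.
Chaining these gives w < n < t < m < p < e < u < c < v < d < g < q < x.
So w < x; x is the larger of the two.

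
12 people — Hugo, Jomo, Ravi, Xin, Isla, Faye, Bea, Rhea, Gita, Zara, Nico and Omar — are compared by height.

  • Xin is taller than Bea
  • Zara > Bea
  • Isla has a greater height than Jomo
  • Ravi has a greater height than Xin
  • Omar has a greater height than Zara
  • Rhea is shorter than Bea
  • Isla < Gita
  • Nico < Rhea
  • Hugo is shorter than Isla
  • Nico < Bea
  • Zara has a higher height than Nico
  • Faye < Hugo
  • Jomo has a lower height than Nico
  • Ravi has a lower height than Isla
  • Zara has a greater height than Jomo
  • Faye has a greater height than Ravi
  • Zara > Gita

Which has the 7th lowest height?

Faye

The consecutive relations fix a unique order: Jomo < Nico < Rhea < Bea < Xin < Ravi < Faye < Hugo < Isla < Gita < Zara < Omar.
The 7th smallest is Faye.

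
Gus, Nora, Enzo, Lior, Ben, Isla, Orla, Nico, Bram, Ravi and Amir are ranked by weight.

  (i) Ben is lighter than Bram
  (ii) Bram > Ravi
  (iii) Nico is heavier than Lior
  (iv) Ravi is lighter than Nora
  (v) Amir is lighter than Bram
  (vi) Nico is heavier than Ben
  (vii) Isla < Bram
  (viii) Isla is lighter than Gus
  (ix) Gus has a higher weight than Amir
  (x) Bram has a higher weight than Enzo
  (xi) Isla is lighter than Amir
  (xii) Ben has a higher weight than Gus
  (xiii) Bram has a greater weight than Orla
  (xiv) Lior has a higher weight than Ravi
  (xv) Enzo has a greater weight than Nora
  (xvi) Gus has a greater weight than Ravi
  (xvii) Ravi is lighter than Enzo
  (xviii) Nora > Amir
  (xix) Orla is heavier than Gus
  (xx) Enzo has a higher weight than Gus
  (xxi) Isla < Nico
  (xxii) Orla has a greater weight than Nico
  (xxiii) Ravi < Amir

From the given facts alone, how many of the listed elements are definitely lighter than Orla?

From Orla the given relations immediately reach Gus, Nico.
From those, Ravi, Isla, Amir, Lior, Ben — 7 in total.
No other element is forced below Orla by the given relations, so the count is 7.

7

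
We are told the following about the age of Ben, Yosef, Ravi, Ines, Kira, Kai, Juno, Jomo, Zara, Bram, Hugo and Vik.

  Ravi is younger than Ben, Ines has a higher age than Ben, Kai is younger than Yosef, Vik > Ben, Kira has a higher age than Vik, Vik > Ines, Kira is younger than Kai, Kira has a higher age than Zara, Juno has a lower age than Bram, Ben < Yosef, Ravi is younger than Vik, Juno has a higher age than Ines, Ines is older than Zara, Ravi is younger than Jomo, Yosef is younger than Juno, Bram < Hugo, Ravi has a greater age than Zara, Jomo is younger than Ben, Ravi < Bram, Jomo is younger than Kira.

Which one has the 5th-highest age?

Chaining the given pairs: Zara < Ravi < Jomo < Ben < Ines < Vik < Kira < Kai < Yosef < Juno < Bram < Hugo.
Counting 5 from the largest end gives Kai.

Kai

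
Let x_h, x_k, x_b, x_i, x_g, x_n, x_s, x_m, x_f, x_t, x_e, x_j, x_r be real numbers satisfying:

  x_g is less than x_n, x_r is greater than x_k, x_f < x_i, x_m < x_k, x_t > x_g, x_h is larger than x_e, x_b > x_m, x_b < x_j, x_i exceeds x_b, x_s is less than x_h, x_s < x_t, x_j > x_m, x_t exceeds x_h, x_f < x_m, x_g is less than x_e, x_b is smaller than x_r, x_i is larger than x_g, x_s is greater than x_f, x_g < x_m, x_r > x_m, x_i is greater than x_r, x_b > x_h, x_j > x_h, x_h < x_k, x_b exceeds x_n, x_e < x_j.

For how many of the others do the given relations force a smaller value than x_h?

The elements the relations force below x_h are x_f, x_g, x_e, x_s — no chain reaches any other.
That is 4.

4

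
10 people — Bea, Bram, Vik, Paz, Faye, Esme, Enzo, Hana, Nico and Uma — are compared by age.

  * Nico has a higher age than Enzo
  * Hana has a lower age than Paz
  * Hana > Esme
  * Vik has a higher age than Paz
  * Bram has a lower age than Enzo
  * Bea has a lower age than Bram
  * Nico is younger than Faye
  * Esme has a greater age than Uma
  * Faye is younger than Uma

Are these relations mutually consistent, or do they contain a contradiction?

The single ordering Bea < Bram < Enzo < Nico < Faye < Uma < Esme < Hana < Paz < Vik satisfies every listed relation, so no contradiction arises.

consistent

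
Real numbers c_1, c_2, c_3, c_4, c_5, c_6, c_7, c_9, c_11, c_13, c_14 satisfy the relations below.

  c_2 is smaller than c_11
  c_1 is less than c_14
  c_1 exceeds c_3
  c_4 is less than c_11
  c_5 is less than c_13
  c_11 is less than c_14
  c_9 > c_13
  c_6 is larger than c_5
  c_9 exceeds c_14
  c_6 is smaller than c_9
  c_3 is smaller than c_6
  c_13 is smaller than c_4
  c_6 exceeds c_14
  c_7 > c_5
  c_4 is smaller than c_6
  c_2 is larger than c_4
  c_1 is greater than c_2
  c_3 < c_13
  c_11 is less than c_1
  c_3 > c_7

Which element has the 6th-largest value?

c_2

Chaining the given pairs: c_5 < c_7 < c_3 < c_13 < c_4 < c_2 < c_11 < c_1 < c_14 < c_6 < c_9.
The 6th largest is c_2.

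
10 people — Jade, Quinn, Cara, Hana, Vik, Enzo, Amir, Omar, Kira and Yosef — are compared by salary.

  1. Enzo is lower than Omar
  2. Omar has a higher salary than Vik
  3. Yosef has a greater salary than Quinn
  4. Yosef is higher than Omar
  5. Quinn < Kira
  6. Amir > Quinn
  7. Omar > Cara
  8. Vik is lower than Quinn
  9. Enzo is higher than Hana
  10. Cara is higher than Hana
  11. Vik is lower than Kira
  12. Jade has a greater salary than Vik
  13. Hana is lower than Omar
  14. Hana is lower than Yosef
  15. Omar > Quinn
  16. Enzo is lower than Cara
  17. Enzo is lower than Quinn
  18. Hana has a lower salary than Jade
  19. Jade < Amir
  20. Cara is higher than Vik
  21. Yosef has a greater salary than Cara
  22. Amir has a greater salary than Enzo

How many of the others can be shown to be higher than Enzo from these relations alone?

The elements the relations force above Enzo are Quinn, Cara, Omar, Yosef, Kira, Amir — no chain reaches any other.
That is 6.

6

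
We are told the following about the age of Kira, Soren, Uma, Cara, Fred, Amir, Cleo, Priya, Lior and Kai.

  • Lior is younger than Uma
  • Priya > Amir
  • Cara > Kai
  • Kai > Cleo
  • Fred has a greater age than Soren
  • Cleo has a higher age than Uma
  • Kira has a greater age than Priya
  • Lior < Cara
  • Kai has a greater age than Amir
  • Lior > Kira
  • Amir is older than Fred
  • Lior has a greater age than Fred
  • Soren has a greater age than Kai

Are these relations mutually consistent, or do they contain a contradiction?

We have Kai < Soren stated directly, yet also Soren < Fred < Amir < Priya < Kira < Lior < Uma < Cleo < Kai by chaining the others — so Soren < Kai. Contradiction.

inconsistent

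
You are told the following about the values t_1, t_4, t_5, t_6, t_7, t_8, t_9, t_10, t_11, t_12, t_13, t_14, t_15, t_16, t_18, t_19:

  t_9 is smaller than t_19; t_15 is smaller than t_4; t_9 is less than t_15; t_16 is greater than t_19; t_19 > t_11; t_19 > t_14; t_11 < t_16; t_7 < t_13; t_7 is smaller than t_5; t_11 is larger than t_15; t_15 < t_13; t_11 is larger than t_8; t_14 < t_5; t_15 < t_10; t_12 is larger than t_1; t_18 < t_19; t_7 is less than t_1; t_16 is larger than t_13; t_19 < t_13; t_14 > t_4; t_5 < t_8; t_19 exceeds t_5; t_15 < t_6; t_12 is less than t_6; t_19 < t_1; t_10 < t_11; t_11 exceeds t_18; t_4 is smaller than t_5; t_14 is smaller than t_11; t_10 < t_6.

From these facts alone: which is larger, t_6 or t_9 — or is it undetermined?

t_9 < t_15 and t_15 < t_4 give t_9 < t_4.
Then t_4 < t_14 extends the chain to t_14.
With t_14 < t_5: t_9 < t_15 < t_4 < t_14 < t_5.
Then t_5 < t_8 extends the chain to t_8.
Then t_8 < t_11 extends the chain to t_11.
Then t_11 < t_19 extends the chain to t_19.
Then t_19 < t_1 extends the chain to t_1.
With t_1 < t_12: t_9 < t_15 < t_4 < t_14 < t_5 < t_8 < t_11 < t_19 < t_1 < t_12.
Then t_12 < t_6 extends the chain to t_6.
So t_6 is larger.

t_6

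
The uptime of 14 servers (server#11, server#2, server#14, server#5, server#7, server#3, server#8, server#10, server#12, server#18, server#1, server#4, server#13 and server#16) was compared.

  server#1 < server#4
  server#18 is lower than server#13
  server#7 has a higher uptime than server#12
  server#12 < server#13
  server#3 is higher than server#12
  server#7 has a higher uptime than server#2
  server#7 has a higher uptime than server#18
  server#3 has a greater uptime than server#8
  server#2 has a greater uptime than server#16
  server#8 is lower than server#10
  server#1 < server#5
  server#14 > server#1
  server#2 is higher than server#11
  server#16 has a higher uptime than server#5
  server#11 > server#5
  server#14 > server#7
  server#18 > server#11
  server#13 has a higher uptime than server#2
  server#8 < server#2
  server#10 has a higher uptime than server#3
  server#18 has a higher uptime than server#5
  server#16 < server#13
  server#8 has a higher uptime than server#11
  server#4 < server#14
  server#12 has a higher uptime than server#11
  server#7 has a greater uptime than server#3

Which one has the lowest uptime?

Chaining upward from server#1: directly above it, server#5, server#4, server#14; then server#11, server#16, server#18; then server#12, server#8, server#2, server#13, server#7; then server#3, server#10.
That covers every other element, and nothing is given below server#1, so server#1 is the lowest uptime.

server#1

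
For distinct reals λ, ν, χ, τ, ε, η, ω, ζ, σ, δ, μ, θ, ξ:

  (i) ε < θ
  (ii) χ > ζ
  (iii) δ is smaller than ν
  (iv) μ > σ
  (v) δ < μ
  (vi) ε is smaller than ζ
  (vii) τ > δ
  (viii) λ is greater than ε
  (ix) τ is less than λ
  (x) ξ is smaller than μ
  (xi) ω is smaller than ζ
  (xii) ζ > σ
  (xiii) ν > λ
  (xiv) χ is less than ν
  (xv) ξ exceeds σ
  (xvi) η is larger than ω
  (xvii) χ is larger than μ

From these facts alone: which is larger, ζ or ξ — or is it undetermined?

Following every chain through ξ: above ξ we get μ, χ, ν; below ξ we get σ.
ζ is not reached, and no chain runs the other way from ζ to ξ.
So the given relations leave the order of ξ and ζ undetermined.

undetermined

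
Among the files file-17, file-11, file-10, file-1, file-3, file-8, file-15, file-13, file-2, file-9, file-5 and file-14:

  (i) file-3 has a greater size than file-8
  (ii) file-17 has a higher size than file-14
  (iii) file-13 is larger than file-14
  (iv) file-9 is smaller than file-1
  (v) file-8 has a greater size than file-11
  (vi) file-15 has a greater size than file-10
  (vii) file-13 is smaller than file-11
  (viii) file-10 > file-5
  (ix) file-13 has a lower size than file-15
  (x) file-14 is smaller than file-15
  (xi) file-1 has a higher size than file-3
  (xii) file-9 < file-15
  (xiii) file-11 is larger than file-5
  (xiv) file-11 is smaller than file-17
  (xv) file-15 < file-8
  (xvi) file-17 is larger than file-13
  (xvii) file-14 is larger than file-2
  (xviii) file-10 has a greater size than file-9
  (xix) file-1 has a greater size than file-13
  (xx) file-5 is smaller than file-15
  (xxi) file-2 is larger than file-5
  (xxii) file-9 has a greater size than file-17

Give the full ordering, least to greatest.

Nothing is placed below file-5, so it is least; from there file-5 < file-2; file-2 < file-14; file-14 < file-13; file-13 < file-11; file-11 < file-17; file-17 < file-9; file-9 < file-10; file-10 < file-15; file-15 < file-8; file-8 < file-3; file-3 < file-1, each given directly.

file-5 < file-2 < file-14 < file-13 < file-11 < file-17 < file-9 < file-10 < file-15 < file-8 < file-3 < file-1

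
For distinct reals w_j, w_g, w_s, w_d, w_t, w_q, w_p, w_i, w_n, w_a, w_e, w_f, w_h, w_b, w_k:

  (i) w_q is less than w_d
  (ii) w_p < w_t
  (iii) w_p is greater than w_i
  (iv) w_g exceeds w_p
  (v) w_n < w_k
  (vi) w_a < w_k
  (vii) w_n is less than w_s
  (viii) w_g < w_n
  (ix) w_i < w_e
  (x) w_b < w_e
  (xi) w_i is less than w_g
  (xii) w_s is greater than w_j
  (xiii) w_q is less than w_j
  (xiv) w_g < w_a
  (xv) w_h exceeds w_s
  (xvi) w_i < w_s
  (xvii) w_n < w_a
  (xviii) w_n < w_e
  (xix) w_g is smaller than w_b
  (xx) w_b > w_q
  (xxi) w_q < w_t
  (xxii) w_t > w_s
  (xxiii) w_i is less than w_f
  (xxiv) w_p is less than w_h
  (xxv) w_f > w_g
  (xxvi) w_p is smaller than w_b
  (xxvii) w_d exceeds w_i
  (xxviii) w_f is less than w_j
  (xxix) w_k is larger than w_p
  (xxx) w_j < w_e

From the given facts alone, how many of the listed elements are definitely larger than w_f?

5

The elements the relations force above w_f are w_j, w_s, w_e, w_t, w_h — no chain reaches any other.
That is 5.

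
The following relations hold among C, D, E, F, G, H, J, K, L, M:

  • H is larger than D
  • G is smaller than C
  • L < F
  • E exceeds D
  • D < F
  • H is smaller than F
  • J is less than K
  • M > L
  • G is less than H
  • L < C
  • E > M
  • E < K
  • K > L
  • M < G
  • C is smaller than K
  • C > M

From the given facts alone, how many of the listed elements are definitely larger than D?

4

The elements the relations force above D are H, F, E, K — no chain reaches any other.
That is 4.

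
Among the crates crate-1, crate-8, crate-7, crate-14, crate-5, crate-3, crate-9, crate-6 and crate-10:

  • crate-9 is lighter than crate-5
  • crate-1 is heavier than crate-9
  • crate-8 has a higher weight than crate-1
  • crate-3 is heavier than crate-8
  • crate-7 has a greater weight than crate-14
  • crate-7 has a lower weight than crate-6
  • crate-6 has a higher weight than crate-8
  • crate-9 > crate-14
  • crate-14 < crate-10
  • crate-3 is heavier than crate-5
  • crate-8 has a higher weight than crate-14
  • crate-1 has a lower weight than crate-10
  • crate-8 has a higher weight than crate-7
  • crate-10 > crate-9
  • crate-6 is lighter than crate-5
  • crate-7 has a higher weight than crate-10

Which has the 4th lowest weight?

The consecutive relations fix a unique order: crate-14 < crate-9 < crate-1 < crate-10 < crate-7 < crate-8 < crate-6 < crate-5 < crate-3.
Counting 4 from the smallest end gives crate-10.

crate-10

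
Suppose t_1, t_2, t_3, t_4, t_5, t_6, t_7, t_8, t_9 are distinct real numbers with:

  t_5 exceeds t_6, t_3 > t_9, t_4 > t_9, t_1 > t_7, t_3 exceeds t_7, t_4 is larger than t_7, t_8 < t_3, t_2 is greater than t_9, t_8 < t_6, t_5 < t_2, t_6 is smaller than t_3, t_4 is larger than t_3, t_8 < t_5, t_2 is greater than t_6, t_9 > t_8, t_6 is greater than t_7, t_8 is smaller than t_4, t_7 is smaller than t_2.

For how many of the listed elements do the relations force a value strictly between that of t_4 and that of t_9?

The relations place t_9 below t_4. An element lies strictly between them when it is forced above t_9 and also forced below t_4.
Above t_9: {t_3, t_2}. Below t_4: {t_7, t_8, t_6, t_3}.
Intersection: {t_3} — 1.

1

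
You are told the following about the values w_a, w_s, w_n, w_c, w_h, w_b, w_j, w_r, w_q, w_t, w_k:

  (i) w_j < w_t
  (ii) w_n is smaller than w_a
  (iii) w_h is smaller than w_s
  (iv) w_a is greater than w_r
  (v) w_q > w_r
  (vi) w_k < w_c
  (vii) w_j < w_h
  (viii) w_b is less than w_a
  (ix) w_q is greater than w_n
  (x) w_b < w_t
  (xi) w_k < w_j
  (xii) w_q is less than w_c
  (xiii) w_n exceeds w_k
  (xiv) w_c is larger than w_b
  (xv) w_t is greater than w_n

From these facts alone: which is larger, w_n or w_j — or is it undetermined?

Following every chain through w_n: above w_n we get w_q, w_t, w_a, w_c; below w_n we get w_k.
w_j is not reached, and no chain runs the other way from w_j to w_n.
So the given relations leave the order of w_n and w_j undetermined.

undetermined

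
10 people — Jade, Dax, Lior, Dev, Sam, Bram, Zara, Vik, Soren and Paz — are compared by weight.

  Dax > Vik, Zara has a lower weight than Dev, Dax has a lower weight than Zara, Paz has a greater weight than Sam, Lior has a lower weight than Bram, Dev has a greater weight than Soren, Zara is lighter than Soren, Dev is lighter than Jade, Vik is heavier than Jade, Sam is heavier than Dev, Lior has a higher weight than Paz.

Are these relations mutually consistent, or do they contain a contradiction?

Chaining the given relations yields Jade < Vik < Dax < Zara < Soren < Dev, so Jade < Dev. But one relation states Dev < Jade. These cannot both hold.

inconsistent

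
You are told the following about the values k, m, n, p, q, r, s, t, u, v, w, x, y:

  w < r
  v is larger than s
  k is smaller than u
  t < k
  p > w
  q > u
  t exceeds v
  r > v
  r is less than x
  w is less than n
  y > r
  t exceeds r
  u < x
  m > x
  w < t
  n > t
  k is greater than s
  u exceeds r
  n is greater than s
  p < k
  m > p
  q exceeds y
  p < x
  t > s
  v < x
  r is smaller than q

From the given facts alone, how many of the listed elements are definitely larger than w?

10

The elements the relations force above w are r, p, t, y, k, u, n, x, m, q — no chain reaches any other.
That is 10.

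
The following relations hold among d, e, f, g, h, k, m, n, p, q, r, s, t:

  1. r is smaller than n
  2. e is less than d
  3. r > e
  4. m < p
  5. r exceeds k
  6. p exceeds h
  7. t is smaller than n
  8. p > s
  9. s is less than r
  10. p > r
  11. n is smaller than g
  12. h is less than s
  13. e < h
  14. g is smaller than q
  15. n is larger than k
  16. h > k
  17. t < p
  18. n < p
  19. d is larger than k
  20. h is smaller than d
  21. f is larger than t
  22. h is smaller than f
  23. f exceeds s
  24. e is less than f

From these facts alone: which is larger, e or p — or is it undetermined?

p

e < h and h < s give e < s.
With s < r: e < h < s < r.
With r < n: e < h < s < r < n.
Then n < p extends the chain to p.
So p is larger.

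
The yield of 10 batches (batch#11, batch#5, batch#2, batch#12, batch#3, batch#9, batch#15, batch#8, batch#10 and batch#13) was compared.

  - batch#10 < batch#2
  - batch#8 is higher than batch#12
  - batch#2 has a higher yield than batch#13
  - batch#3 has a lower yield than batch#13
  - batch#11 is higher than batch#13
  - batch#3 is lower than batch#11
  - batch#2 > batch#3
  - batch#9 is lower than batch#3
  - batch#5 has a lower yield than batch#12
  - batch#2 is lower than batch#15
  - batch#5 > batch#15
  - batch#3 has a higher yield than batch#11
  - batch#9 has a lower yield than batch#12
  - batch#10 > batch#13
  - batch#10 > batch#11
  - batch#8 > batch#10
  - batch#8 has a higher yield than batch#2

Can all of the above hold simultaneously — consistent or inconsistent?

inconsistent

We have batch#11 < batch#3 stated directly, yet also batch#3 < batch#13 < batch#11 by chaining the others — so batch#3 < batch#11. Contradiction.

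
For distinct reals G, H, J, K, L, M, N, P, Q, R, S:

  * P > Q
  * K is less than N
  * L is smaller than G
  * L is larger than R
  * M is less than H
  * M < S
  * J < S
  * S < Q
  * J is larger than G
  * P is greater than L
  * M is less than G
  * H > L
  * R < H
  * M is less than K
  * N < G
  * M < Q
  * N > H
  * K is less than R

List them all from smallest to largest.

The consecutive links are each given: M < K; K < R; R < L; L < H; H < N; N < G; G < J; J < S; S < Q; Q < P.

M < K < R < L < H < N < G < J < S < Q < P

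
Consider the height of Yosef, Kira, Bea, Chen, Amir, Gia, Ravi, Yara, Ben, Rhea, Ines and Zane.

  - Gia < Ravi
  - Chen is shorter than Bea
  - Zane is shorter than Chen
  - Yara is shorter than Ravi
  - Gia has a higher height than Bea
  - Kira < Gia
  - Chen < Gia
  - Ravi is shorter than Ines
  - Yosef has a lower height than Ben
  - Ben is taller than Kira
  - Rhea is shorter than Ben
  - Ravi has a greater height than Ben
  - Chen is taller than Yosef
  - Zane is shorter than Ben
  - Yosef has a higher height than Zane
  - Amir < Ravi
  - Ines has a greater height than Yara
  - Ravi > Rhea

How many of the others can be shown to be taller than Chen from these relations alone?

The elements the relations force above Chen are Bea, Gia, Ravi, Ines — no chain reaches any other.
That is 4.

4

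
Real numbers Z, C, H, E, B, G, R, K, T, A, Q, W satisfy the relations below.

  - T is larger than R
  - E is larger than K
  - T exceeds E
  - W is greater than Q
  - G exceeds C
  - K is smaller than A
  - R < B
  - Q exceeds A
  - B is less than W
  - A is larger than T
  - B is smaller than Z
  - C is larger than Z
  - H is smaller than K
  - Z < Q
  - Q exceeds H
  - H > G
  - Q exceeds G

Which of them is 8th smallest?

Chaining the given pairs: R < B < Z < C < G < H < K < E < T < A < Q < W.
The 8th smallest is E.

E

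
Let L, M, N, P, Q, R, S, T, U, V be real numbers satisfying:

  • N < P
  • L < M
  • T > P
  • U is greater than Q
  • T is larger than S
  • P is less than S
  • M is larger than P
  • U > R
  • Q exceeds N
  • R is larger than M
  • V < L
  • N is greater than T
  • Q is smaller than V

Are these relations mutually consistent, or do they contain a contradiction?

We have N < P stated directly, yet also P < S < T < N by chaining the others — so P < N. Contradiction.

inconsistent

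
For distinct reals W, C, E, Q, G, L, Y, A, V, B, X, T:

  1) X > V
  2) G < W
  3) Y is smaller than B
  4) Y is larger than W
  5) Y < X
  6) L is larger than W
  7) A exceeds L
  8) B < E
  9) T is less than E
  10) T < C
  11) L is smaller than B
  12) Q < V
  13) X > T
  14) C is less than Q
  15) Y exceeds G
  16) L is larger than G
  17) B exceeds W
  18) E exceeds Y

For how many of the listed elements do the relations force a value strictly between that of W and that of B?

2

Chaining upward from W reaches: Y, L, E, X, A.
Chaining downward from B reaches: G, Y, L.
Strictly between W and B are those in both lists: Y, L — 2 elements.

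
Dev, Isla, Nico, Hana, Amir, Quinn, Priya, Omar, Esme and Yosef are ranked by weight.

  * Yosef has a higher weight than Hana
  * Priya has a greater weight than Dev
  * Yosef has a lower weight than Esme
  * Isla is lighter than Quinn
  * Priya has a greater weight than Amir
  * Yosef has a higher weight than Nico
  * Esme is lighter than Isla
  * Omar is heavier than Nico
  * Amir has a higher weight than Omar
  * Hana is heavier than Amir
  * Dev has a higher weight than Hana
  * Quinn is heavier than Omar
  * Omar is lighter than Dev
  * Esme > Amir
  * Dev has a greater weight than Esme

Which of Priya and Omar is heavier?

Chaining the given relations: Omar < Amir < Hana < Yosef < Esme < Dev < Priya.
So Omar < Priya; Priya is the heavier of the two.

Priya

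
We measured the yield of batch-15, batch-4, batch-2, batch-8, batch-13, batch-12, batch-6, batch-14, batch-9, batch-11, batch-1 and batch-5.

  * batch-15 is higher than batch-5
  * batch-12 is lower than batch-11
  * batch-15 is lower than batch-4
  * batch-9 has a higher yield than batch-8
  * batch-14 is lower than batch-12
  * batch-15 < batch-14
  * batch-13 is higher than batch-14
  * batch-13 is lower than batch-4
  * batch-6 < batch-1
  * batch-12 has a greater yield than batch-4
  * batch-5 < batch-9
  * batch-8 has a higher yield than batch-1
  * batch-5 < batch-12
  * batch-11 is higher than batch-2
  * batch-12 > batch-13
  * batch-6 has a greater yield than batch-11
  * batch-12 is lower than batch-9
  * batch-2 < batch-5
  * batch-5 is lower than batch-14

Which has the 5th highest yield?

The consecutive relations fix a unique order: batch-2 < batch-5 < batch-15 < batch-14 < batch-13 < batch-4 < batch-12 < batch-11 < batch-6 < batch-1 < batch-8 < batch-9.
Counting 5 from the largest end gives batch-11.

batch-11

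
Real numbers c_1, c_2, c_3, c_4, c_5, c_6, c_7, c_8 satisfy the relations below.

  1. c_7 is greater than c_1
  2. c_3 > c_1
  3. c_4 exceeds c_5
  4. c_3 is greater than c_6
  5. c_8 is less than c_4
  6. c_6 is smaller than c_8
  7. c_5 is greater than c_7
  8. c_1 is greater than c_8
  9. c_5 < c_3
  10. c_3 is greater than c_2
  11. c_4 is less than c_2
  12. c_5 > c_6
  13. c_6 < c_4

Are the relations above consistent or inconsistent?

consistent

Every relation is compatible with c_6 < c_8 < c_1 < c_7 < c_5 < c_4 < c_2 < c_3; the set is consistent.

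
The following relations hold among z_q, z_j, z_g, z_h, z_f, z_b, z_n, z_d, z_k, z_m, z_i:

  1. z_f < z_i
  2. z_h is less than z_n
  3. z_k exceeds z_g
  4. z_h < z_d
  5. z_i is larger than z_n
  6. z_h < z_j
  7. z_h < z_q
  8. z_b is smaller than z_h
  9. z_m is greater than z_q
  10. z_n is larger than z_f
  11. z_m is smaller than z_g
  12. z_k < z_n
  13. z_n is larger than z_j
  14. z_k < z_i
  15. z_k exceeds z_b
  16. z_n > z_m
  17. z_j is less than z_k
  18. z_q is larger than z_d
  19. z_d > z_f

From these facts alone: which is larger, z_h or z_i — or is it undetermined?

The relevant relations are z_h < z_d; z_d < z_q; z_q < z_m; z_m < z_g; z_g < z_k; z_k < z_n; z_n < z_i.
Together: z_h < z_d < z_q < z_m < z_g < z_k < z_n < z_i.
So z_i is larger.

z_i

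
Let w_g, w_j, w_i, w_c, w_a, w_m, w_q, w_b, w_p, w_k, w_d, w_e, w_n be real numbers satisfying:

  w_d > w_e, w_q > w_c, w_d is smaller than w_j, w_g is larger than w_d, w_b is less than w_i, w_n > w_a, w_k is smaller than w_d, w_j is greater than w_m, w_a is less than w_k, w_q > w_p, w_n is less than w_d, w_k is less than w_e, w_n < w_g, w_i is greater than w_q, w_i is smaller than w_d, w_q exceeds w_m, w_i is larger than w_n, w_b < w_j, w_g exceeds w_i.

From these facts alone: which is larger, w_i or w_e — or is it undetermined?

undetermined

Following every chain through w_e: above w_e we get w_d, w_j, w_g; below w_e we get w_a, w_k.
w_i is not reached, and no chain runs the other way from w_i to w_e.
So the given relations leave the order of w_e and w_i undetermined.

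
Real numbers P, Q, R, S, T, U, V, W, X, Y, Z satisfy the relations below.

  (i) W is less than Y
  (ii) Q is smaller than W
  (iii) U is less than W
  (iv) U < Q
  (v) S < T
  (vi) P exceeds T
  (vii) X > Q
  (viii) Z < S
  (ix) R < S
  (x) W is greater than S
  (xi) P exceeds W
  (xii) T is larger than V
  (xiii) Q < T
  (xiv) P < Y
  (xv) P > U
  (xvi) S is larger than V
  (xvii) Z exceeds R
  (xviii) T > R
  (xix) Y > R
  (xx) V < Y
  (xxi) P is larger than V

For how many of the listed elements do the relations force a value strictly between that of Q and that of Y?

The relations place Q below Y. An element lies strictly between them when it is forced above Q and also forced below Y.
Above Q: {X, T, W, P}. Below Y: {U, V, R, Z, S, T, W, P}.
Intersection: {T, W, P} — 3.

3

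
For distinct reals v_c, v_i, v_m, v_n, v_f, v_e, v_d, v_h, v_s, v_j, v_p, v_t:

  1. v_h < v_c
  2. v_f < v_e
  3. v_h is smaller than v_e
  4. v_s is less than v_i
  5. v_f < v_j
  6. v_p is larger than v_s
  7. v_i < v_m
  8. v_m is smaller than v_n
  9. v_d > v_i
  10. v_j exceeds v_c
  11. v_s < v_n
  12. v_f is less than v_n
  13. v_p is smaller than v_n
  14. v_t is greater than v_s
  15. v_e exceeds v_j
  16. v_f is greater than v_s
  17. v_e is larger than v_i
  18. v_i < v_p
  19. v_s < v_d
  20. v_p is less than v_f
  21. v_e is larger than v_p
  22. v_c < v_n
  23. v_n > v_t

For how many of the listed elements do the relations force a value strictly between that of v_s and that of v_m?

The relations place v_s below v_m. An element lies strictly between them when it is forced above v_s and also forced below v_m.
Above v_s: {v_i, v_t, v_p, v_f, v_j, v_e, v_d, v_n}. Below v_m: {v_i}.
Intersection: {v_i} — 1.

1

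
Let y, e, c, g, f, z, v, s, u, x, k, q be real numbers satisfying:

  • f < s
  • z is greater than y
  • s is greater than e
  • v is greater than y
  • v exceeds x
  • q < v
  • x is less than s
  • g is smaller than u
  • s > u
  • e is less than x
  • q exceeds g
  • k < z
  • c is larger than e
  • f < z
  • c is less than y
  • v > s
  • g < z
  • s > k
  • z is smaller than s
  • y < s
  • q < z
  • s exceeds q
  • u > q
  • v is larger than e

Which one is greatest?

v

Chaining downward from v: directly below it, e, x, q, y, s; then g, c, u, f, k, z.
That covers every other element, and nothing is given above v, so v is the greatest.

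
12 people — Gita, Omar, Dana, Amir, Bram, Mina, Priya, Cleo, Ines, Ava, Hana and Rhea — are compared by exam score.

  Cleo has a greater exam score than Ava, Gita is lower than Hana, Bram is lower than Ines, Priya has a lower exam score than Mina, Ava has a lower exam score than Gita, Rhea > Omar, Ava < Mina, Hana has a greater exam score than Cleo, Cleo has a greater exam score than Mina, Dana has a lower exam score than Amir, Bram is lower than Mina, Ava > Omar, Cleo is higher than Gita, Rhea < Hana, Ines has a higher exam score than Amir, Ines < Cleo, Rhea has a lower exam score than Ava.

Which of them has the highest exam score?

Dana is not greatest since Dana < Amir; Omar is not greatest since Omar < Ava; Amir is not greatest since Amir < Ines; Priya is not greatest since Priya < Mina; Rhea is not greatest since Rhea < Ava; Ava is not greatest since Ava < Cleo; Gita is not greatest since Gita < Hana; Bram is not greatest since Bram < Mina; Ines is not greatest since Ines < Cleo; Mina is not greatest since Mina < Cleo; Cleo is not greatest since Cleo < Hana.
Only Hana has nothing above it, so Hana is the highest exam score.

Hana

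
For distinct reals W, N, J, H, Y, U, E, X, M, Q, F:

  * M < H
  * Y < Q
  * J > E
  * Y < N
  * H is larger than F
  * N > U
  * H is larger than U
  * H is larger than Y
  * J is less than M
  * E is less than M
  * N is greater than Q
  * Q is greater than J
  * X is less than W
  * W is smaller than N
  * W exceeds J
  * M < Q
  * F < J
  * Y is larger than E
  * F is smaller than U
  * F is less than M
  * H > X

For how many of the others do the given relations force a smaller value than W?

4

Directly below W: X, J.
One step further: F, E (4 so far).
No other element is forced below W by the given relations, so the count is 4.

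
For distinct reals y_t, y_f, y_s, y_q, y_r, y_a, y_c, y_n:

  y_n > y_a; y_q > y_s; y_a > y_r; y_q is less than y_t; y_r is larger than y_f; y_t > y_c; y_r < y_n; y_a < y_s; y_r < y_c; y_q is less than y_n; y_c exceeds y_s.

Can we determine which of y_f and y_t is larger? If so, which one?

y_t

Link the given pairs in sequence: y_f < y_r; y_r < y_a; y_a < y_s; y_s < y_c; y_c < y_t.
Together: y_f < y_r < y_a < y_s < y_c < y_t.
So y_t is larger.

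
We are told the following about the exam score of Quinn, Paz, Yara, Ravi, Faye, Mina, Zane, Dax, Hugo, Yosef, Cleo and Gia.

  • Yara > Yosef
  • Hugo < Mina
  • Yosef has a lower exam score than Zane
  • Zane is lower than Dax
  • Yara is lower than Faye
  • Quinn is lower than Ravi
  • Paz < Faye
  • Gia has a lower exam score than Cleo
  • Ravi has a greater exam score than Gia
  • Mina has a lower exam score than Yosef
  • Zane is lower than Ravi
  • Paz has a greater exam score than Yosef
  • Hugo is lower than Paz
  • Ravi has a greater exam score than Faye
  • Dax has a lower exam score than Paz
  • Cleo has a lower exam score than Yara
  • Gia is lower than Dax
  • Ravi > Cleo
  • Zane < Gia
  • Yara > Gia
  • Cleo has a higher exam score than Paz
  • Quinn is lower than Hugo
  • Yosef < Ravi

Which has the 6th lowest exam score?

Chaining the given pairs: Quinn < Hugo < Mina < Yosef < Zane < Gia < Dax < Paz < Cleo < Yara < Faye < Ravi.
The 6th smallest is Gia.

Gia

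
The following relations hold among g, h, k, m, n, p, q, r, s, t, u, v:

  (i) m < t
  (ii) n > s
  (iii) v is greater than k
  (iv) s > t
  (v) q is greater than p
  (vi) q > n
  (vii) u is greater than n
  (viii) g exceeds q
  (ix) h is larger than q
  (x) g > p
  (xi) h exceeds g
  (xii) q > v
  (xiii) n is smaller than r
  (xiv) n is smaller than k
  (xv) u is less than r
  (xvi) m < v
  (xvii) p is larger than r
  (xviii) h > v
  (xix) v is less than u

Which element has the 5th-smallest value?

k

Piecing the relations together gives one ordering: m < t < s < n < k < v < u < r < p < q < g < h.
Counting 5 from the smallest end gives k.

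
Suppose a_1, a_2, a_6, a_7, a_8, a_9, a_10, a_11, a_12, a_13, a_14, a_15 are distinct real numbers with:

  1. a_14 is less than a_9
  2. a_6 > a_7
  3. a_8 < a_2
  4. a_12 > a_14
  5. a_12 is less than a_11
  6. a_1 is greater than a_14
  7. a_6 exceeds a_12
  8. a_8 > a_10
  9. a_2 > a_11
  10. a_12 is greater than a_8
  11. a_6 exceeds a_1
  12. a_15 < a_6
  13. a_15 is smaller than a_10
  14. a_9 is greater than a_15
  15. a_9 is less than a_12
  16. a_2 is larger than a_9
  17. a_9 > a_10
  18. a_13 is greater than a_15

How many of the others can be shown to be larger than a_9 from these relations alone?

4

The elements the relations force above a_9 are a_12, a_11, a_2, a_6 — no chain reaches any other.
That is 4.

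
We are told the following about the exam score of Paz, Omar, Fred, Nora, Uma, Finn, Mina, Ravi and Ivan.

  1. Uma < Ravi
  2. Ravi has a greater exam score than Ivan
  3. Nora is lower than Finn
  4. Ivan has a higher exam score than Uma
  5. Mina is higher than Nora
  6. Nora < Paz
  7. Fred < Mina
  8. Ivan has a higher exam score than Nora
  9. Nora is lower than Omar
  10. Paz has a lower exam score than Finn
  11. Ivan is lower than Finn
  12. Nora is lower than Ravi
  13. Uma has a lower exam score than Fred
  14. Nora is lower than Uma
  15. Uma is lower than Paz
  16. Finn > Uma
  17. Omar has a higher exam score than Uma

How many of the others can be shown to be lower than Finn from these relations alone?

4

Directly below Finn: Nora, Uma, Paz, Ivan.
Nothing else is reachable below Finn; 4 in all.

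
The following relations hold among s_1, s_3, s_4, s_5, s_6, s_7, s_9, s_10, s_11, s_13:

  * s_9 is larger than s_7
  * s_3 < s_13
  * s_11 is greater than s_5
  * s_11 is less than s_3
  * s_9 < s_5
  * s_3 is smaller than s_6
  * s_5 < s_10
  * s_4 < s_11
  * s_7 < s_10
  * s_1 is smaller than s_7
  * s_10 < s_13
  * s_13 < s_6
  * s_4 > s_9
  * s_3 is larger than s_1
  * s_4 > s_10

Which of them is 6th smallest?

s_4

Chaining the given pairs: s_1 < s_7 < s_9 < s_5 < s_10 < s_4 < s_11 < s_3 < s_13 < s_6.
The 6th smallest is s_4.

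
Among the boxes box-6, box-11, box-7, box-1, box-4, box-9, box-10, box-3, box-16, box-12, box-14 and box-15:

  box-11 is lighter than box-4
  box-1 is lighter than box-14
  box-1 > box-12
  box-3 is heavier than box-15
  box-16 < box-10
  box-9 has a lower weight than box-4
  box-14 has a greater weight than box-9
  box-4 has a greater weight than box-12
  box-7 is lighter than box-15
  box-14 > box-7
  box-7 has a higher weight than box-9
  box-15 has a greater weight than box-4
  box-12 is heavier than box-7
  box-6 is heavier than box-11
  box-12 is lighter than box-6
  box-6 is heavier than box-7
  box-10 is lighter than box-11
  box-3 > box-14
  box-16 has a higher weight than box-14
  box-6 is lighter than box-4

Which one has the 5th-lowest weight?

box-14

Chaining the given pairs: box-9 < box-7 < box-12 < box-1 < box-14 < box-16 < box-10 < box-11 < box-6 < box-4 < box-15 < box-3.
Counting 5 from the smallest end gives box-14.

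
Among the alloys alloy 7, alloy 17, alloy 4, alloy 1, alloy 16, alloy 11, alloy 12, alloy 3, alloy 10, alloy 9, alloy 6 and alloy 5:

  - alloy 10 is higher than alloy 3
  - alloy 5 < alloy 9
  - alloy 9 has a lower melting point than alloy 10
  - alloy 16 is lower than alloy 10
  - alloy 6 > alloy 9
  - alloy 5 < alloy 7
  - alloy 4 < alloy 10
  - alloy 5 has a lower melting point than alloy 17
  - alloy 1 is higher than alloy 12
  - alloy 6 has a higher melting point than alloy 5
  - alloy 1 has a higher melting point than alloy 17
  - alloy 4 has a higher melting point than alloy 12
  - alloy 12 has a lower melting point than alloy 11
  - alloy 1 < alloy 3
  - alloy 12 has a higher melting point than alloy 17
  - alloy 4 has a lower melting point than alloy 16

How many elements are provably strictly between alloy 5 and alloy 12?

Chaining upward from alloy 5 reaches: alloy 17, alloy 7, alloy 9, alloy 1, alloy 3, alloy 6, alloy 4, alloy 16, alloy 11, alloy 10.
Chaining downward from alloy 12 reaches: alloy 17.
Strictly between alloy 5 and alloy 12 are those in both lists: alloy 17 — 1 element.

1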